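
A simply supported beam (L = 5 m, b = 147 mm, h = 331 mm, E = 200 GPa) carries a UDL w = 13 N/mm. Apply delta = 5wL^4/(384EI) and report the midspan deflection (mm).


I = 147 * 331^3 / 12 = 444242464.75 mm^4
L = 5000.0 mm, w = 13 N/mm, E = 200000.0 MPa
delta = 5 * w * L^4 / (384 * E * I)
= 5 * 13 * 5000.0^4 / (384 * 200000.0 * 444242464.75)
= 1.1907 mm

1.1907 mm


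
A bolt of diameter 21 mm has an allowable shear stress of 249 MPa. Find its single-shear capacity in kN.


A = pi * d^2 / 4 = pi * 21^2 / 4 = 346.3606 mm^2
V = f_v * A / 1000 = 249 * 346.3606 / 1000
= 86.2438 kN

86.2438 kN


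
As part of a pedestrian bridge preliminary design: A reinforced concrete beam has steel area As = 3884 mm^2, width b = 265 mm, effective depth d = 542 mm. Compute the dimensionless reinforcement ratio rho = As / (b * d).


rho = As / (b * d)
= 3884 / (265 * 542)
= 3884 / 143630
= 0.027042 (dimensionless)

0.027042 (dimensionless)


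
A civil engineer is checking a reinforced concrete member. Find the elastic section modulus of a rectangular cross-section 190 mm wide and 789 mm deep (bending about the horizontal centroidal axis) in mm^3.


S = b * h^2 / 6
= 190 * 789^2 / 6
= 190 * 622521 / 6
= 19713165.0 mm^3

19713165.0 mm^3


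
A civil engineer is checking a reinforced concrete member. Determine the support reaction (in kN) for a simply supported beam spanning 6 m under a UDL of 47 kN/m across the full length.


Total load = w * L = 47 * 6 = 282 kN
By symmetry, each reaction R = total / 2 = 282 / 2 = 141.0 kN

141.0 kN


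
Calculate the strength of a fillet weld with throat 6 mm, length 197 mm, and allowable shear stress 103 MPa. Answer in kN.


Strength = throat * length * allowable stress
= 6 * 197 * 103 N
= 121746 N
= 121.75 kN

121.75 kN


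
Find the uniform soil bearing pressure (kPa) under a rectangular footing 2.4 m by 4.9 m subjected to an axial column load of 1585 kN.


A = 2.4 * 4.9 = 11.76 m^2
q = P / A = 1585 / 11.76
= 134.7789 kPa

134.7789 kPa


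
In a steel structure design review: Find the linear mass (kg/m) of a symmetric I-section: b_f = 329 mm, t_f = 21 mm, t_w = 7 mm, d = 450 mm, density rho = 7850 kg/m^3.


A_flanges = 2 * 329 * 21 = 13818 mm^2
A_web = (450 - 2 * 21) * 7 = 2856 mm^2
A_total = 13818 + 2856 = 16674 mm^2 = 0.016674 m^2
Weight = rho * A = 7850 * 0.016674 = 130.8909 kg/m

130.8909 kg/m


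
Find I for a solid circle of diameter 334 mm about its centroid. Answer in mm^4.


r = d / 2 = 334 / 2 = 167.0 mm
I = pi * r^4 / 4 = pi * 167.0^4 / 4
= 610879802.01 mm^4

610879802.01 mm^4


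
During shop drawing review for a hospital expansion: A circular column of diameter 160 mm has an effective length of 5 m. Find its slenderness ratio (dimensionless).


Radius of gyration r = d / 4 = 160 / 4 = 40.0 mm
L_eff = 5000.0 mm
Slenderness ratio = L / r = 5000.0 / 40.0 = 125.0 (dimensionless)

125.0 (dimensionless)


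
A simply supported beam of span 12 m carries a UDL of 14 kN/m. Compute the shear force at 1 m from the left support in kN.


R_A = w * L / 2 = 14 * 12 / 2 = 84.0 kN
V(x) = R_A - w * x = 84.0 - 14 * 1
= 70.0 kN

70.0 kN


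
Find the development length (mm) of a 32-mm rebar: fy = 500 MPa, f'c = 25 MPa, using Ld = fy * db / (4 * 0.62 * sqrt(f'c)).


Ld = (fy * db) / (4 * 0.62 * sqrt(f'c))
= (500 * 32) / (4 * 0.62 * sqrt(25))
= 16000 / 12.4
= 1290.32 mm

1290.32 mm


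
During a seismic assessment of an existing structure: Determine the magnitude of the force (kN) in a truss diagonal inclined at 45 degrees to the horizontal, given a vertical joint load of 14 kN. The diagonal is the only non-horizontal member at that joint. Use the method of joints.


At the joint, only the diagonal has a vertical component, so vertical equilibrium gives:
F * sin(45) = 14
F = 14 / sin(45)
= 14 / 0.707107
= 19.8 kN

19.8 kN


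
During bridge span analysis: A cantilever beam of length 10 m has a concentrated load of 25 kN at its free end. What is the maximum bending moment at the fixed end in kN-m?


For a cantilever with a point load at the free end:
M_max = P * L = 25 * 10 = 250 kN-m

250 kN-m


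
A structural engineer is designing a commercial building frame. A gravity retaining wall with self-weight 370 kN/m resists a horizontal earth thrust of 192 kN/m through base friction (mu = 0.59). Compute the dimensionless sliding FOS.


Resisting force = mu * W = 0.59 * 370 = 218.3 kN/m
FOS = Resisting / Driving = 218.3 / 192
= 1.137 (dimensionless)

1.137 (dimensionless)


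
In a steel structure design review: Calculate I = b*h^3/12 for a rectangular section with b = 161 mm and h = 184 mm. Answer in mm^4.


I = b * h^3 / 12
= 161 * 184^3 / 12
= 161 * 6229504 / 12
= 83579178.67 mm^4

83579178.67 mm^4


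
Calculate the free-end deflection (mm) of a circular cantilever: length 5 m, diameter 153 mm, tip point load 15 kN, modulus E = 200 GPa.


I = pi * d^4 / 64 = pi * 153^4 / 64 = 26898968.23 mm^4
L = 5000.0 mm, P = 15000.0 N, E = 200000.0 MPa
delta = P * L^3 / (3 * E * I)
= 15000.0 * 5000.0^3 / (3 * 200000.0 * 26898968.23)
= 116.1755 mm

116.1755 mm


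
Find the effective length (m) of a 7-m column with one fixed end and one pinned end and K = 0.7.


L_eff = K * L
= 0.7 * 7
= 4.9 m

4.9 m


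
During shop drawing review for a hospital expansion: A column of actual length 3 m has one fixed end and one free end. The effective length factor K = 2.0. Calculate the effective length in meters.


L_eff = K * L
= 2.0 * 3
= 6.0 m

6.0 m


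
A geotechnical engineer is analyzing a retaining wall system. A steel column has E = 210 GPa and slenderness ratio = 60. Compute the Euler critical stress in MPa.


sigma_cr = pi^2 * E / lambda^2
= 9.8696 * 210000.0 / 60^2
= 9.8696 * 210000.0 / 3600
= 575.7269 MPa

575.7269 MPa


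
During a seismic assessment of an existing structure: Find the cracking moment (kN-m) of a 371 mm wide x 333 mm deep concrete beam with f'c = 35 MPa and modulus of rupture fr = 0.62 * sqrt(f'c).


fr = 0.62 * sqrt(35) = 0.62 * 5.9161 = 3.668 MPa
I = 371 * 333^3 / 12 = 1141629977.25 mm^4
y_t = 166.5 mm
M_cr = fr * I / y_t = 3.668 * 1141629977.25 / 166.5 N-mm
= 25.1499 kN-m

25.1499 kN-m


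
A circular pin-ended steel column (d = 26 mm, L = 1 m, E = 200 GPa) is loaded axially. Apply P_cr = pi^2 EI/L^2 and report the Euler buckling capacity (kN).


I = pi * d^4 / 64 = 22431.76 mm^4
L = 1000.0 mm
P_cr = pi^2 * E * I / L^2
= 9.8696 * 200000.0 * 22431.76 / 1000.0^2
= 44278.51 N = 44.2785 kN

44.2785 kN


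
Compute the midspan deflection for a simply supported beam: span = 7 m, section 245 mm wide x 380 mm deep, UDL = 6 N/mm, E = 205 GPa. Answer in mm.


I = 245 * 380^3 / 12 = 1120303333.33 mm^4
L = 7000.0 mm, w = 6 N/mm, E = 205000.0 MPa
delta = 5 * w * L^4 / (384 * E * I)
= 5 * 6 * 7000.0^4 / (384 * 205000.0 * 1120303333.33)
= 0.8168 mm

0.8168 mm


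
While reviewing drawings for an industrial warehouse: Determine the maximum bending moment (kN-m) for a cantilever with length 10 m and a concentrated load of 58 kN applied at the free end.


For a cantilever with a point load at the free end:
M_max = P * L = 58 * 10 = 580 kN-m

580 kN-m


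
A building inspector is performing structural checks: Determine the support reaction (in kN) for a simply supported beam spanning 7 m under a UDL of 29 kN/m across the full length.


Total load = w * L = 29 * 7 = 203 kN
By symmetry, each reaction R = total / 2 = 203 / 2 = 101.5 kN

101.5 kN


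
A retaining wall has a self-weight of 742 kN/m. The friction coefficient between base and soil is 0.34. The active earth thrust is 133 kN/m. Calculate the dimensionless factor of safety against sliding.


Resisting force = mu * W = 0.34 * 742 = 252.28 kN/m
FOS = Resisting / Driving = 252.28 / 133
= 1.8968 (dimensionless)

1.8968 (dimensionless)


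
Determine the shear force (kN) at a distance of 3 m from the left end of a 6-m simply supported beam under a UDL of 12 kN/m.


R_A = w * L / 2 = 12 * 6 / 2 = 36.0 kN
V(x) = R_A - w * x = 36.0 - 12 * 3
= 0.0 kN

0.0 kN


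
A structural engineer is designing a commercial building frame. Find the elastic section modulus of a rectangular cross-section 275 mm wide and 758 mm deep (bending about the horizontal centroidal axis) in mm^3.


S = b * h^2 / 6
= 275 * 758^2 / 6
= 275 * 574564 / 6
= 26334183.33 mm^3

26334183.33 mm^3


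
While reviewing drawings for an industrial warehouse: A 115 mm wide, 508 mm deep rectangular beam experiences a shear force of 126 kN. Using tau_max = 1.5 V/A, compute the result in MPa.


A = b * h = 115 * 508 = 58420 mm^2
V = 126 kN = 126000.0 N
tau_max = 1.5 * V / A = 1.5 * 126000.0 / 58420
= 3.2352 MPa

3.2352 MPa


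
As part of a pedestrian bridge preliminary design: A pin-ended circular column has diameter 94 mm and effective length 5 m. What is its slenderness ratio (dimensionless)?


Radius of gyration r = d / 4 = 94 / 4 = 23.5 mm
L_eff = 5000.0 mm
Slenderness ratio = L / r = 5000.0 / 23.5 = 212.77 (dimensionless)

212.77 (dimensionless)


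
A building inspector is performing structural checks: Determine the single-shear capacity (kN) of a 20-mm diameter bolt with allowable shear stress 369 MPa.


A = pi * d^2 / 4 = pi * 20^2 / 4 = 314.1593 mm^2
V = f_v * A / 1000 = 369 * 314.1593 / 1000
= 115.9248 kN

115.9248 kN


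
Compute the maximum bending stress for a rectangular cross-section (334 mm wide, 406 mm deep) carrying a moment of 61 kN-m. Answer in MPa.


I = b * h^3 / 12 = 334 * 406^3 / 12 = 1862701745.33 mm^4
y = h / 2 = 406 / 2 = 203.0 mm
M = 61 kN-m = 61000000.0 N-mm
sigma = M * y / I = 61000000.0 * 203.0 / 1862701745.33
= 6.65 MPa

6.65 MPa


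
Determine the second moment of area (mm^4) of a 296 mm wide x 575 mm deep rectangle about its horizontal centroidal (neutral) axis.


I = b * h^3 / 12
= 296 * 575^3 / 12
= 296 * 190109375 / 12
= 4689364583.33 mm^4

4689364583.33 mm^4


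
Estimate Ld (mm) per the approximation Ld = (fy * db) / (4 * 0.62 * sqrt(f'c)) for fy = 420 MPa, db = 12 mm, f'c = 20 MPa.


Ld = (fy * db) / (4 * 0.62 * sqrt(f'c))
= (420 * 12) / (4 * 0.62 * sqrt(20))
= 5040 / 11.0909
= 454.43 mm

454.43 mm


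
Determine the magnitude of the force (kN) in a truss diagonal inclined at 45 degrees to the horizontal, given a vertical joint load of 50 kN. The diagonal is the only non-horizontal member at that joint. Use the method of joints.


At the joint, only the diagonal has a vertical component, so vertical equilibrium gives:
F * sin(45) = 50
F = 50 / sin(45)
= 50 / 0.707107
= 70.71 kN

70.71 kN


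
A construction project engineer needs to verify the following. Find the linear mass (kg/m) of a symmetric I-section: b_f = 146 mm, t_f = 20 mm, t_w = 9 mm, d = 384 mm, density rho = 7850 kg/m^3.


A_flanges = 2 * 146 * 20 = 5840 mm^2
A_web = (384 - 2 * 20) * 9 = 3096 mm^2
A_total = 5840 + 3096 = 8936 mm^2 = 0.008936 m^2
Weight = rho * A = 7850 * 0.008936 = 70.1476 kg/m

70.1476 kg/m


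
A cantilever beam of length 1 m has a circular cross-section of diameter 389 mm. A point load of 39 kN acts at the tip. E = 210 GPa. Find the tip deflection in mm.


I = pi * d^4 / 64 = pi * 389^4 / 64 = 1124005157.54 mm^4
L = 1000.0 mm, P = 39000.0 N, E = 210000.0 MPa
delta = P * L^3 / (3 * E * I)
= 39000.0 * 1000.0^3 / (3 * 210000.0 * 1124005157.54)
= 0.0551 mm

0.0551 mm


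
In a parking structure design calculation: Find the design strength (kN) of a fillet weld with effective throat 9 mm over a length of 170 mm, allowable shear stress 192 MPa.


Strength = throat * length * allowable stress
= 9 * 170 * 192 N
= 293760 N
= 293.76 kN

293.76 kN


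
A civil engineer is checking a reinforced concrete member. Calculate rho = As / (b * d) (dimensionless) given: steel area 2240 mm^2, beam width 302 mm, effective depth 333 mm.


rho = As / (b * d)
= 2240 / (302 * 333)
= 2240 / 100566
= 0.022274 (dimensionless)

0.022274 (dimensionless)


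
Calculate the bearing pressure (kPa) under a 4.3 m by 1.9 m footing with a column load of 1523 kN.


A = 4.3 * 1.9 = 8.17 m^2
q = P / A = 1523 / 8.17
= 186.4137 kPa

186.4137 kPa


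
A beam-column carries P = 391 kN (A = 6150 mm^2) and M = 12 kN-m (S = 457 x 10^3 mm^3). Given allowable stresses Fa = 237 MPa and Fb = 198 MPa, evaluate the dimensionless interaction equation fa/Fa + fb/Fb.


f_a = P / A = 391000.0 / 6150 = 63.5772 MPa
f_b = M / S = 12000000.0 / 457000.0 = 26.2582 MPa
Ratio = f_a / Fa + f_b / Fb
= 63.5772 / 237 + 26.2582 / 198
= 0.4009 (dimensionless)

0.4009 (dimensionless)


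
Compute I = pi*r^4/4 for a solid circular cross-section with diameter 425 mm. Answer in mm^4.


r = d / 2 = 425 / 2 = 212.5 mm
I = pi * r^4 / 4 = pi * 212.5^4 / 4
= 1601495117.31 mm^4

1601495117.31 mm^4


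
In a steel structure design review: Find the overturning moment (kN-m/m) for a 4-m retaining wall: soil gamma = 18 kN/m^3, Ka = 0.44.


Pa = 0.5 * Ka * gamma * H^2
= 0.5 * 0.44 * 18 * 4^2
= 63.36 kN/m
Arm = H / 3 = 4 / 3 = 1.3333 m
Mo = Pa * arm = Pa * H / 3 = 63.36 * 4 / 3 = 84.48 kN-m/m

84.48 kN-m/m


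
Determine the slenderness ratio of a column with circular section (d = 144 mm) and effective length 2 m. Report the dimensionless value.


Radius of gyration r = d / 4 = 144 / 4 = 36.0 mm
L_eff = 2000.0 mm
Slenderness ratio = L / r = 2000.0 / 36.0 = 55.56 (dimensionless)

55.56 (dimensionless)


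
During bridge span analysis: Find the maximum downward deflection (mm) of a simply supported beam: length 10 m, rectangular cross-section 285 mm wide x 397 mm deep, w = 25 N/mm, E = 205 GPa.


I = 285 * 397^3 / 12 = 1486055858.75 mm^4
L = 10000.0 mm, w = 25 N/mm, E = 205000.0 MPa
delta = 5 * w * L^4 / (384 * E * I)
= 5 * 25 * 10000.0^4 / (384 * 205000.0 * 1486055858.75)
= 10.6854 mm

10.6854 mm


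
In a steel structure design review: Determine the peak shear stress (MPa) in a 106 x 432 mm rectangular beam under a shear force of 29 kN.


A = b * h = 106 * 432 = 45792 mm^2
V = 29 kN = 29000.0 N
tau_max = 1.5 * V / A = 1.5 * 29000.0 / 45792
= 0.9499 MPa

0.9499 MPa


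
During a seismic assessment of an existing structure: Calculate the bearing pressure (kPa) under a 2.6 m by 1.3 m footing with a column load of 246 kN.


A = 2.6 * 1.3 = 3.38 m^2
q = P / A = 246 / 3.38
= 72.7811 kPa

72.7811 kPa


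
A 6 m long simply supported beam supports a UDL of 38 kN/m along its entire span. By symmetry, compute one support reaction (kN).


Total load = w * L = 38 * 6 = 228 kN
By symmetry, each reaction R = total / 2 = 228 / 2 = 114.0 kN

114.0 kN


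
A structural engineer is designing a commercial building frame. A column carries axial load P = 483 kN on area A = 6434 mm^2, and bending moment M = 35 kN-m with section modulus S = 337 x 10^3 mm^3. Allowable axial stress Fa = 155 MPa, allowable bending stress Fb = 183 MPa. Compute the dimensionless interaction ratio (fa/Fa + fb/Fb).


f_a = P / A = 483000.0 / 6434 = 75.0699 MPa
f_b = M / S = 35000000.0 / 337000.0 = 103.8576 MPa
Ratio = f_a / Fa + f_b / Fb
= 75.0699 / 155 + 103.8576 / 183
= 1.0518 (dimensionless)

1.0518 (dimensionless)


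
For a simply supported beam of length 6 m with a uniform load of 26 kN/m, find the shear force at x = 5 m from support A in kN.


R_A = w * L / 2 = 26 * 6 / 2 = 78.0 kN
V(x) = R_A - w * x = 78.0 - 26 * 5
= -52.0 kN

-52.0 kN


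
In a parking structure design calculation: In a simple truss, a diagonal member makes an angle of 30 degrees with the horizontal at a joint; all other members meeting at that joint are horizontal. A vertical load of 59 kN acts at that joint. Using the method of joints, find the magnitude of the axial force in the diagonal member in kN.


At the joint, only the diagonal has a vertical component, so vertical equilibrium gives:
F * sin(30) = 59
F = 59 / sin(30)
= 59 / 0.5
= 118.0 kN

118.0 kN


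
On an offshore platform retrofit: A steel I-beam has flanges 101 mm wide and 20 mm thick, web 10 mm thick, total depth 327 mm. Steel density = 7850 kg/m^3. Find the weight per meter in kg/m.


A_flanges = 2 * 101 * 20 = 4040 mm^2
A_web = (327 - 2 * 20) * 10 = 2870 mm^2
A_total = 4040 + 2870 = 6910 mm^2 = 0.006910 m^2
Weight = rho * A = 7850 * 0.006910 = 54.2435 kg/m

54.2435 kg/m


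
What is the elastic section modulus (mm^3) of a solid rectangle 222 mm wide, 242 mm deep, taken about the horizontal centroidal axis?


S = b * h^2 / 6
= 222 * 242^2 / 6
= 222 * 58564 / 6
= 2166868.0 mm^3

2166868.0 mm^3


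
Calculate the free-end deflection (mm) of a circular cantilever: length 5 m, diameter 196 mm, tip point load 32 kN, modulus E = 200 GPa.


I = pi * d^4 / 64 = pi * 196^4 / 64 = 72442625.88 mm^4
L = 5000.0 mm, P = 32000.0 N, E = 200000.0 MPa
delta = P * L^3 / (3 * E * I)
= 32000.0 * 5000.0^3 / (3 * 200000.0 * 72442625.88)
= 92.0269 mm

92.0269 mm


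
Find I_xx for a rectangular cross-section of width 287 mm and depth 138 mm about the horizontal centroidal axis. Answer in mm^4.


I = b * h^3 / 12
= 287 * 138^3 / 12
= 287 * 2628072 / 12
= 62854722.0 mm^4

62854722.0 mm^4


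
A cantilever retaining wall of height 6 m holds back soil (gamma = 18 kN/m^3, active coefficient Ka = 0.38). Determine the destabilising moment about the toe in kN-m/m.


Pa = 0.5 * Ka * gamma * H^2
= 0.5 * 0.38 * 18 * 6^2
= 123.12 kN/m
Arm = H / 3 = 6 / 3 = 2.0 m
Mo = Pa * arm = Pa * H / 3 = 123.12 * 6 / 3 = 246.24 kN-m/m

246.24 kN-m/m


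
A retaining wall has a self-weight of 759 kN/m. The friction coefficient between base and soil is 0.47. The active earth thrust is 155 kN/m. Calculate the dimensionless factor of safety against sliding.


Resisting force = mu * W = 0.47 * 759 = 356.73 kN/m
FOS = Resisting / Driving = 356.73 / 155
= 2.3015 (dimensionless)

2.3015 (dimensionless)


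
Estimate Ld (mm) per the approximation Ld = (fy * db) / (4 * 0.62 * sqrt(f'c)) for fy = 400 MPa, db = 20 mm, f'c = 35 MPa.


Ld = (fy * db) / (4 * 0.62 * sqrt(f'c))
= (400 * 20) / (4 * 0.62 * sqrt(35))
= 8000 / 14.6719
= 545.26 mm

545.26 mm


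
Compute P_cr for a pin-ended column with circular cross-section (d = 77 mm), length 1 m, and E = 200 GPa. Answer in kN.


I = pi * d^4 / 64 = 1725570.86 mm^4
L = 1000.0 mm
P_cr = pi^2 * E * I / L^2
= 9.8696 * 200000.0 * 1725570.86 / 1000.0^2
= 3406140.36 N = 3406.1404 kN

3406.1404 kN


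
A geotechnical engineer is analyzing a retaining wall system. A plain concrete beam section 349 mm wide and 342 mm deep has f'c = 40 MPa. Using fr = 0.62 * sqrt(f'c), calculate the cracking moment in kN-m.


fr = 0.62 * sqrt(40) = 0.62 * 6.3246 = 3.9212 MPa
I = 349 * 342^3 / 12 = 1163382426.0 mm^4
y_t = 171.0 mm
M_cr = fr * I / y_t = 3.9212 * 1163382426.0 / 171.0 N-mm
= 26.6777 kN-m

26.6777 kN-m


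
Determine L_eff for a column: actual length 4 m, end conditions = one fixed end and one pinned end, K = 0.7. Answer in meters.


L_eff = K * L
= 0.7 * 4
= 2.8 m

2.8 m


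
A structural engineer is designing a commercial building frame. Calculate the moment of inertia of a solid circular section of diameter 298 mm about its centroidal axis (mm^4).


r = d / 2 = 298 / 2 = 149.0 mm
I = pi * r^4 / 4 = pi * 149.0^4 / 4
= 387110503.31 mm^4

387110503.31 mm^4


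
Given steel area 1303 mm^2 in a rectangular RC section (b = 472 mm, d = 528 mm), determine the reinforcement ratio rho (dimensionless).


rho = As / (b * d)
= 1303 / (472 * 528)
= 1303 / 249216
= 0.005228 (dimensionless)

0.005228 (dimensionless)


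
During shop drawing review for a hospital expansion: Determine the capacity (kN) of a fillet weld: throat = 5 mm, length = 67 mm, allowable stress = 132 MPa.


Strength = throat * length * allowable stress
= 5 * 67 * 132 N
= 44220 N
= 44.22 kN

44.22 kN


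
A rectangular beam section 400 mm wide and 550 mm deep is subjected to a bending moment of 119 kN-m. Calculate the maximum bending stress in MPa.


I = b * h^3 / 12 = 400 * 550^3 / 12 = 5545833333.33 mm^4
y = h / 2 = 550 / 2 = 275.0 mm
M = 119 kN-m = 119000000.0 N-mm
sigma = M * y / I = 119000000.0 * 275.0 / 5545833333.33
= 5.9 MPa

5.9 MPa


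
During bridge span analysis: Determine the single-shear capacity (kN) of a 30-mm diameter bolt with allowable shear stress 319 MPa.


A = pi * d^2 / 4 = pi * 30^2 / 4 = 706.8583 mm^2
V = f_v * A / 1000 = 319 * 706.8583 / 1000
= 225.4878 kN

225.4878 kN


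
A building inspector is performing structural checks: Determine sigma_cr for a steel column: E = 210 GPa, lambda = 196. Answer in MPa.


sigma_cr = pi^2 * E / lambda^2
= 9.8696 * 210000.0 / 196^2
= 9.8696 * 210000.0 / 38416
= 53.9519 MPa

53.9519 MPa


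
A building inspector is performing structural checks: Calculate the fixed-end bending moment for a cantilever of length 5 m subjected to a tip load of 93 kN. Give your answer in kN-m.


For a cantilever with a point load at the free end:
M_max = P * L = 93 * 5 = 465 kN-m

465 kN-m


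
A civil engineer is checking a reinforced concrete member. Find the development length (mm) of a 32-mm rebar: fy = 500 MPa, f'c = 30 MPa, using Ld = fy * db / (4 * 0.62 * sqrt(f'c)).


Ld = (fy * db) / (4 * 0.62 * sqrt(f'c))
= (500 * 32) / (4 * 0.62 * sqrt(30))
= 16000 / 13.5835
= 1177.9 mm

1177.9 mm


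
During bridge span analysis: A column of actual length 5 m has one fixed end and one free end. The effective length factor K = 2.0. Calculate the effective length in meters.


L_eff = K * L
= 2.0 * 5
= 10.0 m

10.0 m


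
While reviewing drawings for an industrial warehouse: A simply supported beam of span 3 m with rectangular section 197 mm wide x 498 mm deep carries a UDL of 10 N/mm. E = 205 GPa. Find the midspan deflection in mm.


I = 197 * 498^3 / 12 = 2027556702.0 mm^4
L = 3000.0 mm, w = 10 N/mm, E = 205000.0 MPa
delta = 5 * w * L^4 / (384 * E * I)
= 5 * 10 * 3000.0^4 / (384 * 205000.0 * 2027556702.0)
= 0.0254 mm

0.0254 mm


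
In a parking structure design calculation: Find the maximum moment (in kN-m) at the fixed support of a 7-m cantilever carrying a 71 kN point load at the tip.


For a cantilever with a point load at the free end:
M_max = P * L = 71 * 7 = 497 kN-m

497 kN-m


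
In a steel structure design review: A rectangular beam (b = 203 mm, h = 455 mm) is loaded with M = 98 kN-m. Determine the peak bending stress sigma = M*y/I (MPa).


I = b * h^3 / 12 = 203 * 455^3 / 12 = 1593488677.08 mm^4
y = h / 2 = 455 / 2 = 227.5 mm
M = 98 kN-m = 98000000.0 N-mm
sigma = M * y / I = 98000000.0 * 227.5 / 1593488677.08
= 13.99 MPa

13.99 MPa


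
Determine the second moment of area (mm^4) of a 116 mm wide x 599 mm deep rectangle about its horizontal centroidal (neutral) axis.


I = b * h^3 / 12
= 116 * 599^3 / 12
= 116 * 214921799 / 12
= 2077577390.33 mm^4

2077577390.33 mm^4


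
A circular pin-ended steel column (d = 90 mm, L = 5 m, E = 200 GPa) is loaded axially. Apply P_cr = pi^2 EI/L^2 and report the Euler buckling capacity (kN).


I = pi * d^4 / 64 = 3220623.34 mm^4
L = 5000.0 mm
P_cr = pi^2 * E * I / L^2
= 9.8696 * 200000.0 * 3220623.34 / 5000.0^2
= 254290.23 N = 254.2902 kN

254.2902 kN


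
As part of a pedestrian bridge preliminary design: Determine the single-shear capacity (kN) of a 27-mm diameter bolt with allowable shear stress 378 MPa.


A = pi * d^2 / 4 = pi * 27^2 / 4 = 572.5553 mm^2
V = f_v * A / 1000 = 378 * 572.5553 / 1000
= 216.4259 kN

216.4259 kN


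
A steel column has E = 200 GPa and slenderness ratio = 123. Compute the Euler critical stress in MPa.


sigma_cr = pi^2 * E / lambda^2
= 9.8696 * 200000.0 / 123^2
= 9.8696 * 200000.0 / 15129
= 130.4727 MPa

130.4727 MPa


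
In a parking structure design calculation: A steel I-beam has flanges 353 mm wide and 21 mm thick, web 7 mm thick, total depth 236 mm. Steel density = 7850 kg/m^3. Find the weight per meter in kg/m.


A_flanges = 2 * 353 * 21 = 14826 mm^2
A_web = (236 - 2 * 21) * 7 = 1358 mm^2
A_total = 14826 + 1358 = 16184 mm^2 = 0.016184 m^2
Weight = rho * A = 7850 * 0.016184 = 127.0444 kg/m

127.0444 kg/m


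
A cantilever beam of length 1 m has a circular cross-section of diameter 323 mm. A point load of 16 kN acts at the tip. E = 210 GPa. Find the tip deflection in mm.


I = pi * d^4 / 64 = pi * 323^4 / 64 = 534293619.67 mm^4
L = 1000.0 mm, P = 16000.0 N, E = 210000.0 MPa
delta = P * L^3 / (3 * E * I)
= 16000.0 * 1000.0^3 / (3 * 210000.0 * 534293619.67)
= 0.0475 mm

0.0475 mm


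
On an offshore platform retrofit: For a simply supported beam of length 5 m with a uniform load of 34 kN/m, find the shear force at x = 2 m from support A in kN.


R_A = w * L / 2 = 34 * 5 / 2 = 85.0 kN
V(x) = R_A - w * x = 85.0 - 34 * 2
= 17.0 kN

17.0 kN


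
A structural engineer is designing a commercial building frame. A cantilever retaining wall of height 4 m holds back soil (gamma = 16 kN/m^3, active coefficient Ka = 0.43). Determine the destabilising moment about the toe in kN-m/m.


Pa = 0.5 * Ka * gamma * H^2
= 0.5 * 0.43 * 16 * 4^2
= 55.04 kN/m
Arm = H / 3 = 4 / 3 = 1.3333 m
Mo = Pa * arm = Pa * H / 3 = 55.04 * 4 / 3 = 73.3867 kN-m/m

73.3867 kN-m/m


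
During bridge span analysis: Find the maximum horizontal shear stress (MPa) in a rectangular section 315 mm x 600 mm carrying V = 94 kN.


A = b * h = 315 * 600 = 189000 mm^2
V = 94 kN = 94000.0 N
tau_max = 1.5 * V / A = 1.5 * 94000.0 / 189000
= 0.746 MPa

0.746 MPa


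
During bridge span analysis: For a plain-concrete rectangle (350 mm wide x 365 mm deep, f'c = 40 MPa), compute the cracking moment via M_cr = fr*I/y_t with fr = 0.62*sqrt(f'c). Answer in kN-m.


fr = 0.62 * sqrt(40) = 0.62 * 6.3246 = 3.9212 MPa
I = 350 * 365^3 / 12 = 1418291145.83 mm^4
y_t = 182.5 mm
M_cr = fr * I / y_t = 3.9212 * 1418291145.83 / 182.5 N-mm
= 30.4736 kN-m

30.4736 kN-m


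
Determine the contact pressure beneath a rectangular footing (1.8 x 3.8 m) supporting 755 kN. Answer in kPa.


A = 1.8 * 3.8 = 6.84 m^2
q = P / A = 755 / 6.84
= 110.3801 kPa

110.3801 kPa


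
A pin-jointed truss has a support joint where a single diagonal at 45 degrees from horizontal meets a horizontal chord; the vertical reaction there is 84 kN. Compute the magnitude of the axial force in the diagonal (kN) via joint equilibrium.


At the joint, only the diagonal has a vertical component, so vertical equilibrium gives:
F * sin(45) = 84
F = 84 / sin(45)
= 84 / 0.707107
= 118.79 kN

118.79 kN


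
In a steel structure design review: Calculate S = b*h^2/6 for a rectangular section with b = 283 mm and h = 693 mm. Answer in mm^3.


S = b * h^2 / 6
= 283 * 693^2 / 6
= 283 * 480249 / 6
= 22651744.5 mm^3

22651744.5 mm^3


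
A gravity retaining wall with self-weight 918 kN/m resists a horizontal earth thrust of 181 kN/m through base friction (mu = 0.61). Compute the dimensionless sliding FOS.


Resisting force = mu * W = 0.61 * 918 = 559.98 kN/m
FOS = Resisting / Driving = 559.98 / 181
= 3.0938 (dimensionless)

3.0938 (dimensionless)


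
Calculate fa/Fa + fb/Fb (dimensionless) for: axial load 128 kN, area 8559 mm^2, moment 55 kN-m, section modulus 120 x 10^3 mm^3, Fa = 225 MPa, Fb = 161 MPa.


f_a = P / A = 128000.0 / 8559 = 14.955 MPa
f_b = M / S = 55000000.0 / 120000.0 = 458.3333 MPa
Ratio = f_a / Fa + f_b / Fb
= 14.955 / 225 + 458.3333 / 161
= 2.9133 (dimensionless)

2.9133 (dimensionless)


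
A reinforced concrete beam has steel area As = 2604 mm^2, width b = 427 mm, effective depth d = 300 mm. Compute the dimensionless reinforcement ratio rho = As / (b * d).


rho = As / (b * d)
= 2604 / (427 * 300)
= 2604 / 128100
= 0.020328 (dimensionless)

0.020328 (dimensionless)


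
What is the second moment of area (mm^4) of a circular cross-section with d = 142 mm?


r = d / 2 = 142 / 2 = 71.0 mm
I = pi * r^4 / 4 = pi * 71.0^4 / 4
= 19958287.59 mm^4

19958287.59 mm^4


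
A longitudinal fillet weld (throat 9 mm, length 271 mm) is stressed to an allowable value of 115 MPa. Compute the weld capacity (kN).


Strength = throat * length * allowable stress
= 9 * 271 * 115 N
= 280485 N
= 280.49 kN

280.49 kN


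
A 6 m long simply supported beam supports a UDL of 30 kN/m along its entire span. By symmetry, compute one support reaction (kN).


Total load = w * L = 30 * 6 = 180 kN
By symmetry, each reaction R = total / 2 = 180 / 2 = 90.0 kN

90.0 kN


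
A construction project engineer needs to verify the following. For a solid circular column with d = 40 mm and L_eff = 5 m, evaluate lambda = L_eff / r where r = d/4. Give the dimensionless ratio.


Radius of gyration r = d / 4 = 40 / 4 = 10.0 mm
L_eff = 5000.0 mm
Slenderness ratio = L / r = 5000.0 / 10.0 = 500.0 (dimensionless)

500.0 (dimensionless)


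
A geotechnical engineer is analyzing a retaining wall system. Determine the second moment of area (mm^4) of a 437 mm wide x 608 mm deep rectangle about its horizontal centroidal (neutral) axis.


I = b * h^3 / 12
= 437 * 608^3 / 12
= 437 * 224755712 / 12
= 8184853845.33 mm^4

8184853845.33 mm^4


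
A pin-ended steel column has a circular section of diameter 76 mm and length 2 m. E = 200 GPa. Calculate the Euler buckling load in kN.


I = pi * d^4 / 64 = 1637661.98 mm^4
L = 2000.0 mm
P_cr = pi^2 * E * I / L^2
= 9.8696 * 200000.0 * 1637661.98 / 2000.0^2
= 808153.8 N = 808.1538 kN

808.1538 kN


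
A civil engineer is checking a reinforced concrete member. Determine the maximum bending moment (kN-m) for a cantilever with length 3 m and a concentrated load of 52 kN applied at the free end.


For a cantilever with a point load at the free end:
M_max = P * L = 52 * 3 = 156 kN-m

156 kN-m


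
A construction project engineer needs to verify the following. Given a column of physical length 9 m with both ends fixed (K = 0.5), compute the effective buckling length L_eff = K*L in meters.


L_eff = K * L
= 0.5 * 9
= 4.5 m

4.5 m


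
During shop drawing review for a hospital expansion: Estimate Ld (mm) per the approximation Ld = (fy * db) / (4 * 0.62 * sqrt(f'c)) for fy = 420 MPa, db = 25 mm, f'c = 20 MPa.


Ld = (fy * db) / (4 * 0.62 * sqrt(f'c))
= (420 * 25) / (4 * 0.62 * sqrt(20))
= 10500 / 11.0909
= 946.72 mm

946.72 mm


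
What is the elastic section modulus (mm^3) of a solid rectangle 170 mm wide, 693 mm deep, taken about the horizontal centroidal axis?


S = b * h^2 / 6
= 170 * 693^2 / 6
= 170 * 480249 / 6
= 13607055.0 mm^3

13607055.0 mm^3


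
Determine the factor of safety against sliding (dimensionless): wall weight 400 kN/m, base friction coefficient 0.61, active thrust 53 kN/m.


Resisting force = mu * W = 0.61 * 400 = 244.0 kN/m
FOS = Resisting / Driving = 244.0 / 53
= 4.6038 (dimensionless)

4.6038 (dimensionless)


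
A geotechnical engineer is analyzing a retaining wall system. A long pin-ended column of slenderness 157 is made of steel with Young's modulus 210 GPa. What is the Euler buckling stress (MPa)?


sigma_cr = pi^2 * E / lambda^2
= 9.8696 * 210000.0 / 157^2
= 9.8696 * 210000.0 / 24649
= 84.0852 MPa

84.0852 MPa


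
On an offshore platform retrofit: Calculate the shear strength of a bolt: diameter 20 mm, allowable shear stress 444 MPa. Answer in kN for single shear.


A = pi * d^2 / 4 = pi * 20^2 / 4 = 314.1593 mm^2
V = f_v * A / 1000 = 444 * 314.1593 / 1000
= 139.4867 kN

139.4867 kN


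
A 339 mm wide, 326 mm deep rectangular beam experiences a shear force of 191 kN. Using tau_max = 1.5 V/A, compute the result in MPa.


A = b * h = 339 * 326 = 110514 mm^2
V = 191 kN = 191000.0 N
tau_max = 1.5 * V / A = 1.5 * 191000.0 / 110514
= 2.5924 MPa

2.5924 MPa


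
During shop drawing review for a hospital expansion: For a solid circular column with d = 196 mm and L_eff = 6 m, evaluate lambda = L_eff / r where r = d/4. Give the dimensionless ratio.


Radius of gyration r = d / 4 = 196 / 4 = 49.0 mm
L_eff = 6000.0 mm
Slenderness ratio = L / r = 6000.0 / 49.0 = 122.45 (dimensionless)

122.45 (dimensionless)


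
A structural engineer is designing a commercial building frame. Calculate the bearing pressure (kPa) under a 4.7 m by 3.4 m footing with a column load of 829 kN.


A = 4.7 * 3.4 = 15.98 m^2
q = P / A = 829 / 15.98
= 51.8773 kPa

51.8773 kPa


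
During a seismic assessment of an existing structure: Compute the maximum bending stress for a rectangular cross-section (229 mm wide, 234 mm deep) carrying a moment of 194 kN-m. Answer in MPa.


I = b * h^3 / 12 = 229 * 234^3 / 12 = 244512918.0 mm^4
y = h / 2 = 234 / 2 = 117.0 mm
M = 194 kN-m = 194000000.0 N-mm
sigma = M * y / I = 194000000.0 * 117.0 / 244512918.0
= 92.83 MPa

92.83 MPa


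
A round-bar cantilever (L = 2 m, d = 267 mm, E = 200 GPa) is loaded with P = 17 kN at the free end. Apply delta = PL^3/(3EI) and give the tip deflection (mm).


I = pi * d^4 / 64 = pi * 267^4 / 64 = 249468056.8 mm^4
L = 2000.0 mm, P = 17000.0 N, E = 200000.0 MPa
delta = P * L^3 / (3 * E * I)
= 17000.0 * 2000.0^3 / (3 * 200000.0 * 249468056.8)
= 0.9086 mm

0.9086 mm


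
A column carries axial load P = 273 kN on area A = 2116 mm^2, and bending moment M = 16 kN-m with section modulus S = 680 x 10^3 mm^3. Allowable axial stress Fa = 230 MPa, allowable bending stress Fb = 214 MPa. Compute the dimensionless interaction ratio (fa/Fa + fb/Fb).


f_a = P / A = 273000.0 / 2116 = 129.017 MPa
f_b = M / S = 16000000.0 / 680000.0 = 23.5294 MPa
Ratio = f_a / Fa + f_b / Fb
= 129.017 / 230 + 23.5294 / 214
= 0.6709 (dimensionless)

0.6709 (dimensionless)


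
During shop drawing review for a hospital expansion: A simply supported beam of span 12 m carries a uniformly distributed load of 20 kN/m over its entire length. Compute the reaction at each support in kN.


Total load = w * L = 20 * 12 = 240 kN
By symmetry, each reaction R = total / 2 = 240 / 2 = 120.0 kN

120.0 kN


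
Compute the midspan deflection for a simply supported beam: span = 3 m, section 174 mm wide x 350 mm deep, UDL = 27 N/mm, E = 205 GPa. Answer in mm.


I = 174 * 350^3 / 12 = 621687500.0 mm^4
L = 3000.0 mm, w = 27 N/mm, E = 205000.0 MPa
delta = 5 * w * L^4 / (384 * E * I)
= 5 * 27 * 3000.0^4 / (384 * 205000.0 * 621687500.0)
= 0.2234 mm

0.2234 mm


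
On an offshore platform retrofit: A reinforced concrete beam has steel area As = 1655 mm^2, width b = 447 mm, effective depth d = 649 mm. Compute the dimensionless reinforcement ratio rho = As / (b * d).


rho = As / (b * d)
= 1655 / (447 * 649)
= 1655 / 290103
= 0.005705 (dimensionless)

0.005705 (dimensionless)


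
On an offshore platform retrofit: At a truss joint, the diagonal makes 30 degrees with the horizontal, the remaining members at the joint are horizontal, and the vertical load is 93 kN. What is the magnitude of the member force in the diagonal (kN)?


At the joint, only the diagonal has a vertical component, so vertical equilibrium gives:
F * sin(30) = 93
F = 93 / sin(30)
= 93 / 0.5
= 186.0 kN

186.0 kN


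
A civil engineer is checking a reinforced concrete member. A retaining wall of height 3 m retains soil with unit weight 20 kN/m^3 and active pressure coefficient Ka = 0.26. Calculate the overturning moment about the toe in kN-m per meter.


Pa = 0.5 * Ka * gamma * H^2
= 0.5 * 0.26 * 20 * 3^2
= 23.4 kN/m
Arm = H / 3 = 3 / 3 = 1.0 m
Mo = Pa * arm = Pa * H / 3 = 23.4 * 3 / 3 = 23.4 kN-m/m

23.4 kN-m/m


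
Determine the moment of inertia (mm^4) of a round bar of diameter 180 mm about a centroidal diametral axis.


r = d / 2 = 180 / 2 = 90.0 mm
I = pi * r^4 / 4 = pi * 90.0^4 / 4
= 51529973.5 mm^4

51529973.5 mm^4


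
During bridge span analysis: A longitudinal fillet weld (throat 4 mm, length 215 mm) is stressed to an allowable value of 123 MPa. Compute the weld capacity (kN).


Strength = throat * length * allowable stress
= 4 * 215 * 123 N
= 105780 N
= 105.78 kN

105.78 kN


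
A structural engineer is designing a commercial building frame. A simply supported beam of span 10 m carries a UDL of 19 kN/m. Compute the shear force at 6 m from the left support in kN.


R_A = w * L / 2 = 19 * 10 / 2 = 95.0 kN
V(x) = R_A - w * x = 95.0 - 19 * 6
= -19.0 kN

-19.0 kN


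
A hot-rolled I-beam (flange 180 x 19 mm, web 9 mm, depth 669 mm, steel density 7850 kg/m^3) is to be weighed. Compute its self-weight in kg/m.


A_flanges = 2 * 180 * 19 = 6840 mm^2
A_web = (669 - 2 * 19) * 9 = 5679 mm^2
A_total = 6840 + 5679 = 12519 mm^2 = 0.012519 m^2
Weight = rho * A = 7850 * 0.012519 = 98.2742 kg/m

98.2742 kg/m


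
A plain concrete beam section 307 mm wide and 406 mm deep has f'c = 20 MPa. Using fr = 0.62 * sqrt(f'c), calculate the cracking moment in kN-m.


fr = 0.62 * sqrt(20) = 0.62 * 4.4721 = 2.7727 MPa
I = 307 * 406^3 / 12 = 1712124059.33 mm^4
y_t = 203.0 mm
M_cr = fr * I / y_t = 2.7727 * 1712124059.33 / 203.0 N-mm
= 23.3855 kN-m

23.3855 kN-m


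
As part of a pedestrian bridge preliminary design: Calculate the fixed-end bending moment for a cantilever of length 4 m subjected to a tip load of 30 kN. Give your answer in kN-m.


For a cantilever with a point load at the free end:
M_max = P * L = 30 * 4 = 120 kN-m

120 kN-m


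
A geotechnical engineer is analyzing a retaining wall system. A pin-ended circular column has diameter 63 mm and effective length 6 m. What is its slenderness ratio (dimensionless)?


Radius of gyration r = d / 4 = 63 / 4 = 15.75 mm
L_eff = 6000.0 mm
Slenderness ratio = L / r = 6000.0 / 15.75 = 380.95 (dimensionless)

380.95 (dimensionless)


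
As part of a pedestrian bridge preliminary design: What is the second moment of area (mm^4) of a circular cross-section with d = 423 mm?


r = d / 2 = 423 / 2 = 211.5 mm
I = pi * r^4 / 4 = pi * 211.5^4 / 4
= 1571561453.88 mm^4

1571561453.88 mm^4


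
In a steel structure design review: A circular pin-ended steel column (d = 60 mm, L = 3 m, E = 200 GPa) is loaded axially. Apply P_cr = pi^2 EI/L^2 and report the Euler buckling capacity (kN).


I = pi * d^4 / 64 = 636172.51 mm^4
L = 3000.0 mm
P_cr = pi^2 * E * I / L^2
= 9.8696 * 200000.0 * 636172.51 / 3000.0^2
= 139528.25 N = 139.5282 kN

139.5282 kN


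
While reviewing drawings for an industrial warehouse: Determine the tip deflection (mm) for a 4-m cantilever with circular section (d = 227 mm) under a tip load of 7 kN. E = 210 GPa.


I = pi * d^4 / 64 = pi * 227^4 / 64 = 130338682.73 mm^4
L = 4000.0 mm, P = 7000.0 N, E = 210000.0 MPa
delta = P * L^3 / (3 * E * I)
= 7000.0 * 4000.0^3 / (3 * 210000.0 * 130338682.73)
= 5.4559 mm

5.4559 mm


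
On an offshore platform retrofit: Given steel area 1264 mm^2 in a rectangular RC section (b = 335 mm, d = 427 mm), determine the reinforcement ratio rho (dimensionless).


rho = As / (b * d)
= 1264 / (335 * 427)
= 1264 / 143045
= 0.008836 (dimensionless)

0.008836 (dimensionless)


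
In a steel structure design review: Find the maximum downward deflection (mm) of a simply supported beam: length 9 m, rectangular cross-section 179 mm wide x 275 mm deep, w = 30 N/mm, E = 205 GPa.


I = 179 * 275^3 / 12 = 310220052.08 mm^4
L = 9000.0 mm, w = 30 N/mm, E = 205000.0 MPa
delta = 5 * w * L^4 / (384 * E * I)
= 5 * 30 * 9000.0^4 / (384 * 205000.0 * 310220052.08)
= 40.3001 mm

40.3001 mm


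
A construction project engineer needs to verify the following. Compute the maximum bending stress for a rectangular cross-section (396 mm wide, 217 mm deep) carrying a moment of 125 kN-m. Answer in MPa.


I = b * h^3 / 12 = 396 * 217^3 / 12 = 337204329.0 mm^4
y = h / 2 = 217 / 2 = 108.5 mm
M = 125 kN-m = 125000000.0 N-mm
sigma = M * y / I = 125000000.0 * 108.5 / 337204329.0
= 40.22 MPa

40.22 MPa


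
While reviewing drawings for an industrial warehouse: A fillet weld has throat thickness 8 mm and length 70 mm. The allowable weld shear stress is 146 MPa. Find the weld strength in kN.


Strength = throat * length * allowable stress
= 8 * 70 * 146 N
= 81760 N
= 81.76 kN

81.76 kN


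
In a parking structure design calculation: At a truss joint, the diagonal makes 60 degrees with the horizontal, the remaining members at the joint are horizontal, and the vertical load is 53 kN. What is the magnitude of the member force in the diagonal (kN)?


At the joint, only the diagonal has a vertical component, so vertical equilibrium gives:
F * sin(60) = 53
F = 53 / sin(60)
= 53 / 0.866025
= 61.2 kN

61.2 kN
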